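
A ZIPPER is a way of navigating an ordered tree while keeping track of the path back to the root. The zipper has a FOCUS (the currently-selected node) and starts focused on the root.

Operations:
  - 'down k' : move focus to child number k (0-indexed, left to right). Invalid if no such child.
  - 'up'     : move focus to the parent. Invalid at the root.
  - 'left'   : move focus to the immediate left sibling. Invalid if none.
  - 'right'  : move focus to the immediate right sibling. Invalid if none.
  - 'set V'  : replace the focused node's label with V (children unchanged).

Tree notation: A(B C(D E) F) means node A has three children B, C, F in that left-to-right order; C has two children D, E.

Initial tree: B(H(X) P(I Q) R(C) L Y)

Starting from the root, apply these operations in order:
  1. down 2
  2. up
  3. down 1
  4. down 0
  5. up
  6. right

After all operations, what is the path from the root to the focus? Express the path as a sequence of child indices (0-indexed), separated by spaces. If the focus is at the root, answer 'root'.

Step 1 (down 2): focus=R path=2 depth=1 children=['C'] left=['H', 'P'] right=['L', 'Y'] parent=B
Step 2 (up): focus=B path=root depth=0 children=['H', 'P', 'R', 'L', 'Y'] (at root)
Step 3 (down 1): focus=P path=1 depth=1 children=['I', 'Q'] left=['H'] right=['R', 'L', 'Y'] parent=B
Step 4 (down 0): focus=I path=1/0 depth=2 children=[] left=[] right=['Q'] parent=P
Step 5 (up): focus=P path=1 depth=1 children=['I', 'Q'] left=['H'] right=['R', 'L', 'Y'] parent=B
Step 6 (right): focus=R path=2 depth=1 children=['C'] left=['H', 'P'] right=['L', 'Y'] parent=B

Answer: 2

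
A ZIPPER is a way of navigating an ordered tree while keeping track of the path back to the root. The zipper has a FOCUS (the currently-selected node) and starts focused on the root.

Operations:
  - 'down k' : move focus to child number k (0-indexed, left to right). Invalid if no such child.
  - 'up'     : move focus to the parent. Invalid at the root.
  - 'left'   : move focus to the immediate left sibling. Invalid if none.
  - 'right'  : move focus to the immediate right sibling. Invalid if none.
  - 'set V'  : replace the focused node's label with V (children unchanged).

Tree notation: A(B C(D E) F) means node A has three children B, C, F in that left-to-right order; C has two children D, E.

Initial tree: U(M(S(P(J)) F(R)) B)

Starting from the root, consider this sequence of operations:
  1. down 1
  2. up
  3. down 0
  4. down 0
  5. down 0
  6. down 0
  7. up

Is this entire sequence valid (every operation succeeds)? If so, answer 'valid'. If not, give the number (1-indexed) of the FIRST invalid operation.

Answer: valid

Derivation:
Step 1 (down 1): focus=B path=1 depth=1 children=[] left=['M'] right=[] parent=U
Step 2 (up): focus=U path=root depth=0 children=['M', 'B'] (at root)
Step 3 (down 0): focus=M path=0 depth=1 children=['S', 'F'] left=[] right=['B'] parent=U
Step 4 (down 0): focus=S path=0/0 depth=2 children=['P'] left=[] right=['F'] parent=M
Step 5 (down 0): focus=P path=0/0/0 depth=3 children=['J'] left=[] right=[] parent=S
Step 6 (down 0): focus=J path=0/0/0/0 depth=4 children=[] left=[] right=[] parent=P
Step 7 (up): focus=P path=0/0/0 depth=3 children=['J'] left=[] right=[] parent=S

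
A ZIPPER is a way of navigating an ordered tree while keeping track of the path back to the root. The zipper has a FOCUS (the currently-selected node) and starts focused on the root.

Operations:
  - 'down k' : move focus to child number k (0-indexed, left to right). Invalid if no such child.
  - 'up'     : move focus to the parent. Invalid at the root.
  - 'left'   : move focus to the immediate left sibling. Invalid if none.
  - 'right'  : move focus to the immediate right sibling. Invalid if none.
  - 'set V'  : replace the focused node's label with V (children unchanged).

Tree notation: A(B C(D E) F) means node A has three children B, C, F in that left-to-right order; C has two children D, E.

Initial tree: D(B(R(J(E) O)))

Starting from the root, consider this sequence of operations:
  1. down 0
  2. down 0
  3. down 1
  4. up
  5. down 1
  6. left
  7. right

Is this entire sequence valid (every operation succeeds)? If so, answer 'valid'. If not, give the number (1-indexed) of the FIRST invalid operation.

Step 1 (down 0): focus=B path=0 depth=1 children=['R'] left=[] right=[] parent=D
Step 2 (down 0): focus=R path=0/0 depth=2 children=['J', 'O'] left=[] right=[] parent=B
Step 3 (down 1): focus=O path=0/0/1 depth=3 children=[] left=['J'] right=[] parent=R
Step 4 (up): focus=R path=0/0 depth=2 children=['J', 'O'] left=[] right=[] parent=B
Step 5 (down 1): focus=O path=0/0/1 depth=3 children=[] left=['J'] right=[] parent=R
Step 6 (left): focus=J path=0/0/0 depth=3 children=['E'] left=[] right=['O'] parent=R
Step 7 (right): focus=O path=0/0/1 depth=3 children=[] left=['J'] right=[] parent=R

Answer: valid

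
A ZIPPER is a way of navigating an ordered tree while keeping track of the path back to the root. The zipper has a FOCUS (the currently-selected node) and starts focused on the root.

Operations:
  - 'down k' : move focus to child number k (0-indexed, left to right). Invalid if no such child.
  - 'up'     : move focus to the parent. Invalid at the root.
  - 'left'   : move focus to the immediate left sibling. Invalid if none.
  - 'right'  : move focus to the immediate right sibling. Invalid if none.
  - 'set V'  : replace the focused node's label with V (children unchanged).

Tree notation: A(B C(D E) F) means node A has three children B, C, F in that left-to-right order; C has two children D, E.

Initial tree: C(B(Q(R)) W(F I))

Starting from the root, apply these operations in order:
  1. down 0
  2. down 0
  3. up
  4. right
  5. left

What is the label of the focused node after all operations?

Step 1 (down 0): focus=B path=0 depth=1 children=['Q'] left=[] right=['W'] parent=C
Step 2 (down 0): focus=Q path=0/0 depth=2 children=['R'] left=[] right=[] parent=B
Step 3 (up): focus=B path=0 depth=1 children=['Q'] left=[] right=['W'] parent=C
Step 4 (right): focus=W path=1 depth=1 children=['F', 'I'] left=['B'] right=[] parent=C
Step 5 (left): focus=B path=0 depth=1 children=['Q'] left=[] right=['W'] parent=C

Answer: B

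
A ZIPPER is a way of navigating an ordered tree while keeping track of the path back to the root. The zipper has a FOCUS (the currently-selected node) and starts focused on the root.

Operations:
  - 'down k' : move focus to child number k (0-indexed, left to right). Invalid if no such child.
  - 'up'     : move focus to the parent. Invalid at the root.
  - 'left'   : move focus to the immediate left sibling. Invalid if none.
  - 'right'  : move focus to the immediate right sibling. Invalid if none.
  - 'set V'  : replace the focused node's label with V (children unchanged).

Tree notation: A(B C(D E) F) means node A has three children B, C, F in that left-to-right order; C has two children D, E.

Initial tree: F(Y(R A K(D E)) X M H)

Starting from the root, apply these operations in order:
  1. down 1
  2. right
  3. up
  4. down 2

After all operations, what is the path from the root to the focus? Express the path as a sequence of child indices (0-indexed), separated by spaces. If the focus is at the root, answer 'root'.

Answer: 2

Derivation:
Step 1 (down 1): focus=X path=1 depth=1 children=[] left=['Y'] right=['M', 'H'] parent=F
Step 2 (right): focus=M path=2 depth=1 children=[] left=['Y', 'X'] right=['H'] parent=F
Step 3 (up): focus=F path=root depth=0 children=['Y', 'X', 'M', 'H'] (at root)
Step 4 (down 2): focus=M path=2 depth=1 children=[] left=['Y', 'X'] right=['H'] parent=F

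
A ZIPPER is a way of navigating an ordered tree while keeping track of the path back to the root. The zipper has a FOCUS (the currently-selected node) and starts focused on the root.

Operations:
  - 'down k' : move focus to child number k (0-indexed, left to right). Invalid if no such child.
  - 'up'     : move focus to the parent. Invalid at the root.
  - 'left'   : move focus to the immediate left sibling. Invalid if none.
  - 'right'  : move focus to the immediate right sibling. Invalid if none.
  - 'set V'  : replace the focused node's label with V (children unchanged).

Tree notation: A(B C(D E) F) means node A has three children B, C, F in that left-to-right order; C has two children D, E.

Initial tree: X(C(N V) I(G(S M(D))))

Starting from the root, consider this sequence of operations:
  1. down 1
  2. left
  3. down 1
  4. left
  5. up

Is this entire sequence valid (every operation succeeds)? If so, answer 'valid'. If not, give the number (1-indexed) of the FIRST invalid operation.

Answer: valid

Derivation:
Step 1 (down 1): focus=I path=1 depth=1 children=['G'] left=['C'] right=[] parent=X
Step 2 (left): focus=C path=0 depth=1 children=['N', 'V'] left=[] right=['I'] parent=X
Step 3 (down 1): focus=V path=0/1 depth=2 children=[] left=['N'] right=[] parent=C
Step 4 (left): focus=N path=0/0 depth=2 children=[] left=[] right=['V'] parent=C
Step 5 (up): focus=C path=0 depth=1 children=['N', 'V'] left=[] right=['I'] parent=X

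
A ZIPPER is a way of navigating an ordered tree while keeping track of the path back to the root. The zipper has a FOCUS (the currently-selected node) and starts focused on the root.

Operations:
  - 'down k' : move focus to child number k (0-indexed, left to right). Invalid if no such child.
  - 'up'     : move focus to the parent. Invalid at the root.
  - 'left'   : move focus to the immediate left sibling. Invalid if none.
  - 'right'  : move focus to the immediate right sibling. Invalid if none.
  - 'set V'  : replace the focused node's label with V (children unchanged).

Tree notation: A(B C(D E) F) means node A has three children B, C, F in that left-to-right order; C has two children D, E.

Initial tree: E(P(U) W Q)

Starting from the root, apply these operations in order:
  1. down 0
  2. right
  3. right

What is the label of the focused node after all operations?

Step 1 (down 0): focus=P path=0 depth=1 children=['U'] left=[] right=['W', 'Q'] parent=E
Step 2 (right): focus=W path=1 depth=1 children=[] left=['P'] right=['Q'] parent=E
Step 3 (right): focus=Q path=2 depth=1 children=[] left=['P', 'W'] right=[] parent=E

Answer: Q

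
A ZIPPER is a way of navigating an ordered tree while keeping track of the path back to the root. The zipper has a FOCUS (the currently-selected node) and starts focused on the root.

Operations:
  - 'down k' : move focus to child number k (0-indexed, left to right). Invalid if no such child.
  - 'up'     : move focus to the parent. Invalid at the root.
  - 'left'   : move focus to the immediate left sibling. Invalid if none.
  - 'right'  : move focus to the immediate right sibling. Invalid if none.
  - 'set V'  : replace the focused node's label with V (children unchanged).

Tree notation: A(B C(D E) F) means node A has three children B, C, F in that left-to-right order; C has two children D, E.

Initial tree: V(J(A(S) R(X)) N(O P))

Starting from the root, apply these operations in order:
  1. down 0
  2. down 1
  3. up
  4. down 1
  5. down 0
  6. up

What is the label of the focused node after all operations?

Answer: R

Derivation:
Step 1 (down 0): focus=J path=0 depth=1 children=['A', 'R'] left=[] right=['N'] parent=V
Step 2 (down 1): focus=R path=0/1 depth=2 children=['X'] left=['A'] right=[] parent=J
Step 3 (up): focus=J path=0 depth=1 children=['A', 'R'] left=[] right=['N'] parent=V
Step 4 (down 1): focus=R path=0/1 depth=2 children=['X'] left=['A'] right=[] parent=J
Step 5 (down 0): focus=X path=0/1/0 depth=3 children=[] left=[] right=[] parent=R
Step 6 (up): focus=R path=0/1 depth=2 children=['X'] left=['A'] right=[] parent=J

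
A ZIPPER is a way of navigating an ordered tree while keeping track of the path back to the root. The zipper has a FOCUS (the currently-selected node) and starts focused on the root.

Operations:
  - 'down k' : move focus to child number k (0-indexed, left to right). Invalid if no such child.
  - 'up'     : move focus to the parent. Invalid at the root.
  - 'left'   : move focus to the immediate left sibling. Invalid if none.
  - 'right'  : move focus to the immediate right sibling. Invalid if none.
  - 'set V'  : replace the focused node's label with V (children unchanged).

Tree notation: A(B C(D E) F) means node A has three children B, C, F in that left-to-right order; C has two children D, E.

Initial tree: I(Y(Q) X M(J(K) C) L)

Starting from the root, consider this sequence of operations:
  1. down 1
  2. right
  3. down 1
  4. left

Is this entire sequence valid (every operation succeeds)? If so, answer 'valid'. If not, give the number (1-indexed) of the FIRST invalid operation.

Answer: valid

Derivation:
Step 1 (down 1): focus=X path=1 depth=1 children=[] left=['Y'] right=['M', 'L'] parent=I
Step 2 (right): focus=M path=2 depth=1 children=['J', 'C'] left=['Y', 'X'] right=['L'] parent=I
Step 3 (down 1): focus=C path=2/1 depth=2 children=[] left=['J'] right=[] parent=M
Step 4 (left): focus=J path=2/0 depth=2 children=['K'] left=[] right=['C'] parent=M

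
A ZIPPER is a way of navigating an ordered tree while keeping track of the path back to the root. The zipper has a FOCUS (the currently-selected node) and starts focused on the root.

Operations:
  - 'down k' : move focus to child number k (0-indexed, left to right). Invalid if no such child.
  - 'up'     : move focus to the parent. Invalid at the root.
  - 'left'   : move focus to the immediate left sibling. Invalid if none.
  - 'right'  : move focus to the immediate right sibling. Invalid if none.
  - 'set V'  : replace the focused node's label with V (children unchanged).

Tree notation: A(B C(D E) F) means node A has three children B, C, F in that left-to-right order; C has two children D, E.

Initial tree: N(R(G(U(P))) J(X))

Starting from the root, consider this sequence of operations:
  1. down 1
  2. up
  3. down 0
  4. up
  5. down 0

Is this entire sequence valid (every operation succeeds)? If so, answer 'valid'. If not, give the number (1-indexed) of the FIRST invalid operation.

Answer: valid

Derivation:
Step 1 (down 1): focus=J path=1 depth=1 children=['X'] left=['R'] right=[] parent=N
Step 2 (up): focus=N path=root depth=0 children=['R', 'J'] (at root)
Step 3 (down 0): focus=R path=0 depth=1 children=['G'] left=[] right=['J'] parent=N
Step 4 (up): focus=N path=root depth=0 children=['R', 'J'] (at root)
Step 5 (down 0): focus=R path=0 depth=1 children=['G'] left=[] right=['J'] parent=N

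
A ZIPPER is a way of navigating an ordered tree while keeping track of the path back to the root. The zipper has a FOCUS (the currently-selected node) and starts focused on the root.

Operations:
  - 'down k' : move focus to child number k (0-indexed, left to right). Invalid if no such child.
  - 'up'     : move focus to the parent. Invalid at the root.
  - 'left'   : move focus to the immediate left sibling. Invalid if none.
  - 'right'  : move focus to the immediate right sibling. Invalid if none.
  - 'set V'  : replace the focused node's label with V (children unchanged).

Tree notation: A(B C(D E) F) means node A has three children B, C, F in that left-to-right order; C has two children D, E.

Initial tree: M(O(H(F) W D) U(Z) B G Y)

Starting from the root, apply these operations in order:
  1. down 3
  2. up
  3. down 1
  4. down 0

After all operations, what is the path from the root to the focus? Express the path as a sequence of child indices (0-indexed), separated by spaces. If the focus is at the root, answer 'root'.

Step 1 (down 3): focus=G path=3 depth=1 children=[] left=['O', 'U', 'B'] right=['Y'] parent=M
Step 2 (up): focus=M path=root depth=0 children=['O', 'U', 'B', 'G', 'Y'] (at root)
Step 3 (down 1): focus=U path=1 depth=1 children=['Z'] left=['O'] right=['B', 'G', 'Y'] parent=M
Step 4 (down 0): focus=Z path=1/0 depth=2 children=[] left=[] right=[] parent=U

Answer: 1 0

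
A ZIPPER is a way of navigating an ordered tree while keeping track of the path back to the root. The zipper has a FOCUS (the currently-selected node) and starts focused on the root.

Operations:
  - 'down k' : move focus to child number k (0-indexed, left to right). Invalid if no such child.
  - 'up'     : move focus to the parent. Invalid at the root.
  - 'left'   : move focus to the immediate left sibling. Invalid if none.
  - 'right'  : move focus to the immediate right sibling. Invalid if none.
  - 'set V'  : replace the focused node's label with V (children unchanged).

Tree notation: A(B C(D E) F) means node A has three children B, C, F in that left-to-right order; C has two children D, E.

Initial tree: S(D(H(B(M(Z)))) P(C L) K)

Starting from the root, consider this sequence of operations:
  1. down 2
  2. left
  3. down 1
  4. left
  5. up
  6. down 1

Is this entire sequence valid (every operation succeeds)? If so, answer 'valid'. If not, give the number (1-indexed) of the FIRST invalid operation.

Step 1 (down 2): focus=K path=2 depth=1 children=[] left=['D', 'P'] right=[] parent=S
Step 2 (left): focus=P path=1 depth=1 children=['C', 'L'] left=['D'] right=['K'] parent=S
Step 3 (down 1): focus=L path=1/1 depth=2 children=[] left=['C'] right=[] parent=P
Step 4 (left): focus=C path=1/0 depth=2 children=[] left=[] right=['L'] parent=P
Step 5 (up): focus=P path=1 depth=1 children=['C', 'L'] left=['D'] right=['K'] parent=S
Step 6 (down 1): focus=L path=1/1 depth=2 children=[] left=['C'] right=[] parent=P

Answer: valid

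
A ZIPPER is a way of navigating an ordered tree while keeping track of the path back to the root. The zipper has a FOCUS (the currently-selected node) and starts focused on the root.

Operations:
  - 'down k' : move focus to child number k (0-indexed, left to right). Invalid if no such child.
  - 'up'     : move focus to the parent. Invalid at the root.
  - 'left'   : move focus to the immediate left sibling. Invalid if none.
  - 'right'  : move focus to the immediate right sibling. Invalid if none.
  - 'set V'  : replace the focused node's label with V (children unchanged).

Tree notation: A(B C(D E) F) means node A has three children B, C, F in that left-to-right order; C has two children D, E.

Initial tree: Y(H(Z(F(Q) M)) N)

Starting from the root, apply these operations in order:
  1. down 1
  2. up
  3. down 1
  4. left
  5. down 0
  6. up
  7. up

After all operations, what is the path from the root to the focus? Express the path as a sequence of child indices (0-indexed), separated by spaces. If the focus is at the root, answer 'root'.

Answer: root

Derivation:
Step 1 (down 1): focus=N path=1 depth=1 children=[] left=['H'] right=[] parent=Y
Step 2 (up): focus=Y path=root depth=0 children=['H', 'N'] (at root)
Step 3 (down 1): focus=N path=1 depth=1 children=[] left=['H'] right=[] parent=Y
Step 4 (left): focus=H path=0 depth=1 children=['Z'] left=[] right=['N'] parent=Y
Step 5 (down 0): focus=Z path=0/0 depth=2 children=['F', 'M'] left=[] right=[] parent=H
Step 6 (up): focus=H path=0 depth=1 children=['Z'] left=[] right=['N'] parent=Y
Step 7 (up): focus=Y path=root depth=0 children=['H', 'N'] (at root)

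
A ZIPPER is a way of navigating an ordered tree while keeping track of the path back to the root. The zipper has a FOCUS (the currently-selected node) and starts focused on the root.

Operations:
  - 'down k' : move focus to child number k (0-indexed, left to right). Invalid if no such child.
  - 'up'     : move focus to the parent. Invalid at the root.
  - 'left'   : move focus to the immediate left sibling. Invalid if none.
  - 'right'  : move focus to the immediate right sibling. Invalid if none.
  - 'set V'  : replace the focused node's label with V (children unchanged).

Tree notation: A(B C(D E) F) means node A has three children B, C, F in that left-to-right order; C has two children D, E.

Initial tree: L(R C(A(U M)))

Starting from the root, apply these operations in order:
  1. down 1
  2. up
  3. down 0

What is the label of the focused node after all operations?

Step 1 (down 1): focus=C path=1 depth=1 children=['A'] left=['R'] right=[] parent=L
Step 2 (up): focus=L path=root depth=0 children=['R', 'C'] (at root)
Step 3 (down 0): focus=R path=0 depth=1 children=[] left=[] right=['C'] parent=L

Answer: R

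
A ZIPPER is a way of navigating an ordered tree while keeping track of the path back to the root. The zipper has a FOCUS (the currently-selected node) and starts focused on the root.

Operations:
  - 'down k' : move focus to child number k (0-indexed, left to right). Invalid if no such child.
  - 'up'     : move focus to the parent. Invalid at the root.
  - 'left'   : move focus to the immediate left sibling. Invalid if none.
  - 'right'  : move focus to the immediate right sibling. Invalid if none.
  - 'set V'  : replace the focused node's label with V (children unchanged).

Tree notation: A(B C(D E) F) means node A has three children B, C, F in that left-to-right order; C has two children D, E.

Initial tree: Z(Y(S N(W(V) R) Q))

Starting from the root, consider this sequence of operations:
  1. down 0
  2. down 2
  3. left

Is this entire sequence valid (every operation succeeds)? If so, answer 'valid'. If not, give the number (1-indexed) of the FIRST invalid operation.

Step 1 (down 0): focus=Y path=0 depth=1 children=['S', 'N', 'Q'] left=[] right=[] parent=Z
Step 2 (down 2): focus=Q path=0/2 depth=2 children=[] left=['S', 'N'] right=[] parent=Y
Step 3 (left): focus=N path=0/1 depth=2 children=['W', 'R'] left=['S'] right=['Q'] parent=Y

Answer: valid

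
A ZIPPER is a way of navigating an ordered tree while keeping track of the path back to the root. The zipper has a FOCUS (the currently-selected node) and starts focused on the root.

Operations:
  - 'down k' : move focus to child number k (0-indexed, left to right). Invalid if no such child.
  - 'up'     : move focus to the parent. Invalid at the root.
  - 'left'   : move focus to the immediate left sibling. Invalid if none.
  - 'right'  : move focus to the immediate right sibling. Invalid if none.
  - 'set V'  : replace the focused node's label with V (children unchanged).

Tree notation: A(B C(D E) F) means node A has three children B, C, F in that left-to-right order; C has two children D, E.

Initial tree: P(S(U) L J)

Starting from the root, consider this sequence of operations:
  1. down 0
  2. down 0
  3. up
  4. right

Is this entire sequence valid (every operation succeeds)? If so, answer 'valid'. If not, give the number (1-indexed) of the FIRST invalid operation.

Step 1 (down 0): focus=S path=0 depth=1 children=['U'] left=[] right=['L', 'J'] parent=P
Step 2 (down 0): focus=U path=0/0 depth=2 children=[] left=[] right=[] parent=S
Step 3 (up): focus=S path=0 depth=1 children=['U'] left=[] right=['L', 'J'] parent=P
Step 4 (right): focus=L path=1 depth=1 children=[] left=['S'] right=['J'] parent=P

Answer: valid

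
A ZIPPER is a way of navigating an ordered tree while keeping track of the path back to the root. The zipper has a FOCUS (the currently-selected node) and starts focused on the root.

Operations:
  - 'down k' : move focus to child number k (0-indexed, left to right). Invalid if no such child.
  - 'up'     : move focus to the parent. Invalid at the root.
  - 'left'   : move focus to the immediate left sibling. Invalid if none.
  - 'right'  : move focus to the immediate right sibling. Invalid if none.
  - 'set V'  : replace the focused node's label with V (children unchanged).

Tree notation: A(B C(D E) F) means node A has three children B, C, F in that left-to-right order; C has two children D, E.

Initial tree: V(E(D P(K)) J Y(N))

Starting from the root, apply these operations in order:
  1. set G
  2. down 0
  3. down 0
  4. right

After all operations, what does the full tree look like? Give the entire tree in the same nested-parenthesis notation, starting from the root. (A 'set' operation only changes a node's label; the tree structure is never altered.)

Answer: G(E(D P(K)) J Y(N))

Derivation:
Step 1 (set G): focus=G path=root depth=0 children=['E', 'J', 'Y'] (at root)
Step 2 (down 0): focus=E path=0 depth=1 children=['D', 'P'] left=[] right=['J', 'Y'] parent=G
Step 3 (down 0): focus=D path=0/0 depth=2 children=[] left=[] right=['P'] parent=E
Step 4 (right): focus=P path=0/1 depth=2 children=['K'] left=['D'] right=[] parent=E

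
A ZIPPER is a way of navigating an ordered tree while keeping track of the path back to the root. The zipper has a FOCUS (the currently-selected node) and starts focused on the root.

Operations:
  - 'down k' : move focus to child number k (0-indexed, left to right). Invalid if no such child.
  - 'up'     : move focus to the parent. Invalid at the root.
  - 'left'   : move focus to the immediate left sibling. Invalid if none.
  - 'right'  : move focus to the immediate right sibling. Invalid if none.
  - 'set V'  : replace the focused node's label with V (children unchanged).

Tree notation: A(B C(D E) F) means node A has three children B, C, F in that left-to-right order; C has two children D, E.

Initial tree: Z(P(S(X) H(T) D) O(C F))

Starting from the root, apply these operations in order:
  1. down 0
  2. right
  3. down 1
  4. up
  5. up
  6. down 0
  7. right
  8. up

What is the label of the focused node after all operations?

Answer: Z

Derivation:
Step 1 (down 0): focus=P path=0 depth=1 children=['S', 'H', 'D'] left=[] right=['O'] parent=Z
Step 2 (right): focus=O path=1 depth=1 children=['C', 'F'] left=['P'] right=[] parent=Z
Step 3 (down 1): focus=F path=1/1 depth=2 children=[] left=['C'] right=[] parent=O
Step 4 (up): focus=O path=1 depth=1 children=['C', 'F'] left=['P'] right=[] parent=Z
Step 5 (up): focus=Z path=root depth=0 children=['P', 'O'] (at root)
Step 6 (down 0): focus=P path=0 depth=1 children=['S', 'H', 'D'] left=[] right=['O'] parent=Z
Step 7 (right): focus=O path=1 depth=1 children=['C', 'F'] left=['P'] right=[] parent=Z
Step 8 (up): focus=Z path=root depth=0 children=['P', 'O'] (at root)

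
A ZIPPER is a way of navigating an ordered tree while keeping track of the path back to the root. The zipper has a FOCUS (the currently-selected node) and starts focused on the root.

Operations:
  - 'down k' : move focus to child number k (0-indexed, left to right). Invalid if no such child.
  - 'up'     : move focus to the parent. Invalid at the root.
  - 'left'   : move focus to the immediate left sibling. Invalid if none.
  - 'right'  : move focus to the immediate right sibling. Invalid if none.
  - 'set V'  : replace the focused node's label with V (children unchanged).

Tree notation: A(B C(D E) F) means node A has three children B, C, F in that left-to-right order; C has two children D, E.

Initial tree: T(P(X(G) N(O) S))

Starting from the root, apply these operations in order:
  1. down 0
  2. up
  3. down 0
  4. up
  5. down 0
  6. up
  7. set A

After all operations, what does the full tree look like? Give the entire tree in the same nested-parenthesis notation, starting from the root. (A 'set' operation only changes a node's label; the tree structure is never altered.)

Step 1 (down 0): focus=P path=0 depth=1 children=['X', 'N', 'S'] left=[] right=[] parent=T
Step 2 (up): focus=T path=root depth=0 children=['P'] (at root)
Step 3 (down 0): focus=P path=0 depth=1 children=['X', 'N', 'S'] left=[] right=[] parent=T
Step 4 (up): focus=T path=root depth=0 children=['P'] (at root)
Step 5 (down 0): focus=P path=0 depth=1 children=['X', 'N', 'S'] left=[] right=[] parent=T
Step 6 (up): focus=T path=root depth=0 children=['P'] (at root)
Step 7 (set A): focus=A path=root depth=0 children=['P'] (at root)

Answer: A(P(X(G) N(O) S))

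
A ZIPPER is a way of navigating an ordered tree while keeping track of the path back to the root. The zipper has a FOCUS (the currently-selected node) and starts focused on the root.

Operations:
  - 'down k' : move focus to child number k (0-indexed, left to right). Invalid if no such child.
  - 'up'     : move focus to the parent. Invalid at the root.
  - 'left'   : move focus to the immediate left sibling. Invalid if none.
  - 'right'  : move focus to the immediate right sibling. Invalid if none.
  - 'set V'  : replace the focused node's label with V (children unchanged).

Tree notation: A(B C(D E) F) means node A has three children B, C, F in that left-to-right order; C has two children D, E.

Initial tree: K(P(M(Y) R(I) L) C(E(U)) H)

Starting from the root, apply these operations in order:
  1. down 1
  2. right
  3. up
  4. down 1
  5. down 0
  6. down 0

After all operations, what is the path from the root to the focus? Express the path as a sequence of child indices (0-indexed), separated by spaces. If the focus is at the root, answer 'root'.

Answer: 1 0 0

Derivation:
Step 1 (down 1): focus=C path=1 depth=1 children=['E'] left=['P'] right=['H'] parent=K
Step 2 (right): focus=H path=2 depth=1 children=[] left=['P', 'C'] right=[] parent=K
Step 3 (up): focus=K path=root depth=0 children=['P', 'C', 'H'] (at root)
Step 4 (down 1): focus=C path=1 depth=1 children=['E'] left=['P'] right=['H'] parent=K
Step 5 (down 0): focus=E path=1/0 depth=2 children=['U'] left=[] right=[] parent=C
Step 6 (down 0): focus=U path=1/0/0 depth=3 children=[] left=[] right=[] parent=E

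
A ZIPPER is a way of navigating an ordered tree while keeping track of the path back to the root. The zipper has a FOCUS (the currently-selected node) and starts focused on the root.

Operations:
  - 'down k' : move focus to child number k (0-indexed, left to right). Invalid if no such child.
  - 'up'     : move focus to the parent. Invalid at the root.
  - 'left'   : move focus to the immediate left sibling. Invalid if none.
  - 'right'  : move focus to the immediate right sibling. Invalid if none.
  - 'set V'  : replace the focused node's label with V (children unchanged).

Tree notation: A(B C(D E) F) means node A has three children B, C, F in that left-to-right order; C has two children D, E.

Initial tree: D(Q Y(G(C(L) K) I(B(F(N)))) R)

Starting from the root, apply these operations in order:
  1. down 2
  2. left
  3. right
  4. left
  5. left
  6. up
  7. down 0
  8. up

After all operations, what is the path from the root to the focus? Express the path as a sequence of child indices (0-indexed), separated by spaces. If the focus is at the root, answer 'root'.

Step 1 (down 2): focus=R path=2 depth=1 children=[] left=['Q', 'Y'] right=[] parent=D
Step 2 (left): focus=Y path=1 depth=1 children=['G', 'I'] left=['Q'] right=['R'] parent=D
Step 3 (right): focus=R path=2 depth=1 children=[] left=['Q', 'Y'] right=[] parent=D
Step 4 (left): focus=Y path=1 depth=1 children=['G', 'I'] left=['Q'] right=['R'] parent=D
Step 5 (left): focus=Q path=0 depth=1 children=[] left=[] right=['Y', 'R'] parent=D
Step 6 (up): focus=D path=root depth=0 children=['Q', 'Y', 'R'] (at root)
Step 7 (down 0): focus=Q path=0 depth=1 children=[] left=[] right=['Y', 'R'] parent=D
Step 8 (up): focus=D path=root depth=0 children=['Q', 'Y', 'R'] (at root)

Answer: root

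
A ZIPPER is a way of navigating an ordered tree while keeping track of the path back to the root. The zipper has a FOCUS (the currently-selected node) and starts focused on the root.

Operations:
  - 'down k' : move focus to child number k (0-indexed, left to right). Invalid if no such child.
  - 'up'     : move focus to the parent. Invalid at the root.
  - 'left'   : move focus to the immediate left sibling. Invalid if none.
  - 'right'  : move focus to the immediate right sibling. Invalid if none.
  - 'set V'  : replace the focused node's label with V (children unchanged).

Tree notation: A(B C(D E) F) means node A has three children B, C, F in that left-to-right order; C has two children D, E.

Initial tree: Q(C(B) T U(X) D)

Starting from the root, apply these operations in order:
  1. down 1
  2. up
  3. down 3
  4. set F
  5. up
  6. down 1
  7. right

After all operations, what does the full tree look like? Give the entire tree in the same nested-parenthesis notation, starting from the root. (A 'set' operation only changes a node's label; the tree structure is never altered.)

Step 1 (down 1): focus=T path=1 depth=1 children=[] left=['C'] right=['U', 'D'] parent=Q
Step 2 (up): focus=Q path=root depth=0 children=['C', 'T', 'U', 'D'] (at root)
Step 3 (down 3): focus=D path=3 depth=1 children=[] left=['C', 'T', 'U'] right=[] parent=Q
Step 4 (set F): focus=F path=3 depth=1 children=[] left=['C', 'T', 'U'] right=[] parent=Q
Step 5 (up): focus=Q path=root depth=0 children=['C', 'T', 'U', 'F'] (at root)
Step 6 (down 1): focus=T path=1 depth=1 children=[] left=['C'] right=['U', 'F'] parent=Q
Step 7 (right): focus=U path=2 depth=1 children=['X'] left=['C', 'T'] right=['F'] parent=Q

Answer: Q(C(B) T U(X) F)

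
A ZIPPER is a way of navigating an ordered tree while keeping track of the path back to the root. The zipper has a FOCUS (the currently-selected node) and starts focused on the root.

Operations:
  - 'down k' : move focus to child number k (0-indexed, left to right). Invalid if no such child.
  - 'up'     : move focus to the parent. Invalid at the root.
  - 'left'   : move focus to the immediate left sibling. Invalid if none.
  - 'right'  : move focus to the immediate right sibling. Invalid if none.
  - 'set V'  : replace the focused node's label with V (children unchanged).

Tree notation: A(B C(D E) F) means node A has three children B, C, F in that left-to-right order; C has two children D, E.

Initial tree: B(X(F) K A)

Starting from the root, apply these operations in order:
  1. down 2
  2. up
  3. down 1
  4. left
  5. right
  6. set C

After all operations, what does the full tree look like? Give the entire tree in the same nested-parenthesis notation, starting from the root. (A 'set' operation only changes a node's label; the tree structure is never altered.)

Answer: B(X(F) C A)

Derivation:
Step 1 (down 2): focus=A path=2 depth=1 children=[] left=['X', 'K'] right=[] parent=B
Step 2 (up): focus=B path=root depth=0 children=['X', 'K', 'A'] (at root)
Step 3 (down 1): focus=K path=1 depth=1 children=[] left=['X'] right=['A'] parent=B
Step 4 (left): focus=X path=0 depth=1 children=['F'] left=[] right=['K', 'A'] parent=B
Step 5 (right): focus=K path=1 depth=1 children=[] left=['X'] right=['A'] parent=B
Step 6 (set C): focus=C path=1 depth=1 children=[] left=['X'] right=['A'] parent=B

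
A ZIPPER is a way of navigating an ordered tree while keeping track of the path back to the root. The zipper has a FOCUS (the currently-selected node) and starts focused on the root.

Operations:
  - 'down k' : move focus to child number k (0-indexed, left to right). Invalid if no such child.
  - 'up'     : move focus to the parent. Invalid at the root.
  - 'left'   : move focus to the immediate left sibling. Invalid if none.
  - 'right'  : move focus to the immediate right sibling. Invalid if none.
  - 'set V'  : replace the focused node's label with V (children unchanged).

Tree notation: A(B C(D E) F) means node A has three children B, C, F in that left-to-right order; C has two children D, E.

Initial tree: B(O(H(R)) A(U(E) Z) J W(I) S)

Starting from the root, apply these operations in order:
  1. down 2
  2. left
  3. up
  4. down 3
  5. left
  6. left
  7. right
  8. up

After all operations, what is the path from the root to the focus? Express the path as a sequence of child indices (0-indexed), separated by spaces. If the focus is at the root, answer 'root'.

Answer: root

Derivation:
Step 1 (down 2): focus=J path=2 depth=1 children=[] left=['O', 'A'] right=['W', 'S'] parent=B
Step 2 (left): focus=A path=1 depth=1 children=['U', 'Z'] left=['O'] right=['J', 'W', 'S'] parent=B
Step 3 (up): focus=B path=root depth=0 children=['O', 'A', 'J', 'W', 'S'] (at root)
Step 4 (down 3): focus=W path=3 depth=1 children=['I'] left=['O', 'A', 'J'] right=['S'] parent=B
Step 5 (left): focus=J path=2 depth=1 children=[] left=['O', 'A'] right=['W', 'S'] parent=B
Step 6 (left): focus=A path=1 depth=1 children=['U', 'Z'] left=['O'] right=['J', 'W', 'S'] parent=B
Step 7 (right): focus=J path=2 depth=1 children=[] left=['O', 'A'] right=['W', 'S'] parent=B
Step 8 (up): focus=B path=root depth=0 children=['O', 'A', 'J', 'W', 'S'] (at root)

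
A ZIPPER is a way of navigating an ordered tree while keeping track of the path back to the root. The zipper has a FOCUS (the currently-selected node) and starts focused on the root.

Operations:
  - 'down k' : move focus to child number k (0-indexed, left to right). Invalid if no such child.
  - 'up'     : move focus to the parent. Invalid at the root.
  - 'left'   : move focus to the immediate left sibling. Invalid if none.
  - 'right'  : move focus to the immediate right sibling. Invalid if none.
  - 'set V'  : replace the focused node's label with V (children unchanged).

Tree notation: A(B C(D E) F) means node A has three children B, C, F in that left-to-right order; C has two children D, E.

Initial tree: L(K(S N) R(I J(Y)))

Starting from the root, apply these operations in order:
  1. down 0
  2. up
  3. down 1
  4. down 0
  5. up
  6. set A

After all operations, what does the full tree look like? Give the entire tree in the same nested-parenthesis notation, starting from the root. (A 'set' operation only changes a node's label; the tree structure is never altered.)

Step 1 (down 0): focus=K path=0 depth=1 children=['S', 'N'] left=[] right=['R'] parent=L
Step 2 (up): focus=L path=root depth=0 children=['K', 'R'] (at root)
Step 3 (down 1): focus=R path=1 depth=1 children=['I', 'J'] left=['K'] right=[] parent=L
Step 4 (down 0): focus=I path=1/0 depth=2 children=[] left=[] right=['J'] parent=R
Step 5 (up): focus=R path=1 depth=1 children=['I', 'J'] left=['K'] right=[] parent=L
Step 6 (set A): focus=A path=1 depth=1 children=['I', 'J'] left=['K'] right=[] parent=L

Answer: L(K(S N) A(I J(Y)))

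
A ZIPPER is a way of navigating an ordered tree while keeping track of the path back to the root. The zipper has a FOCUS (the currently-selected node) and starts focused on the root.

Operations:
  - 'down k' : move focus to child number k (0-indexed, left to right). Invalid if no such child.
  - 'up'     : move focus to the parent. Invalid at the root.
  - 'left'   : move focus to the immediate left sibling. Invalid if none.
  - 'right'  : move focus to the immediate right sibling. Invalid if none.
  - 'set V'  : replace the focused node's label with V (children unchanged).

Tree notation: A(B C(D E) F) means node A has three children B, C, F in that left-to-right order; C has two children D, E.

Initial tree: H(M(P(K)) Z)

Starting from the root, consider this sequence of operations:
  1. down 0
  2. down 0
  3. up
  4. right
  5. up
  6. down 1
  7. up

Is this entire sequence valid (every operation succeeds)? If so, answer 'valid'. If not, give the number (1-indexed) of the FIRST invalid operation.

Answer: valid

Derivation:
Step 1 (down 0): focus=M path=0 depth=1 children=['P'] left=[] right=['Z'] parent=H
Step 2 (down 0): focus=P path=0/0 depth=2 children=['K'] left=[] right=[] parent=M
Step 3 (up): focus=M path=0 depth=1 children=['P'] left=[] right=['Z'] parent=H
Step 4 (right): focus=Z path=1 depth=1 children=[] left=['M'] right=[] parent=H
Step 5 (up): focus=H path=root depth=0 children=['M', 'Z'] (at root)
Step 6 (down 1): focus=Z path=1 depth=1 children=[] left=['M'] right=[] parent=H
Step 7 (up): focus=H path=root depth=0 children=['M', 'Z'] (at root)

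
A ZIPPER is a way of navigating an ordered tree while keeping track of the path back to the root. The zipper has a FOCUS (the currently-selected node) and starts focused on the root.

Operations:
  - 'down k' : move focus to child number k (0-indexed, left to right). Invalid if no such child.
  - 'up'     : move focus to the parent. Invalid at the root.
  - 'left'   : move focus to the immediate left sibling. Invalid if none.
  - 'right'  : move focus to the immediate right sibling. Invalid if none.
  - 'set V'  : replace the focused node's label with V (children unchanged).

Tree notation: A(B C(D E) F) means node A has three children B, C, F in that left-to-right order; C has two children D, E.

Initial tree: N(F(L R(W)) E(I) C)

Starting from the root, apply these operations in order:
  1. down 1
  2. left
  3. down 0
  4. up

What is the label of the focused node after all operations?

Answer: F

Derivation:
Step 1 (down 1): focus=E path=1 depth=1 children=['I'] left=['F'] right=['C'] parent=N
Step 2 (left): focus=F path=0 depth=1 children=['L', 'R'] left=[] right=['E', 'C'] parent=N
Step 3 (down 0): focus=L path=0/0 depth=2 children=[] left=[] right=['R'] parent=F
Step 4 (up): focus=F path=0 depth=1 children=['L', 'R'] left=[] right=['E', 'C'] parent=N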